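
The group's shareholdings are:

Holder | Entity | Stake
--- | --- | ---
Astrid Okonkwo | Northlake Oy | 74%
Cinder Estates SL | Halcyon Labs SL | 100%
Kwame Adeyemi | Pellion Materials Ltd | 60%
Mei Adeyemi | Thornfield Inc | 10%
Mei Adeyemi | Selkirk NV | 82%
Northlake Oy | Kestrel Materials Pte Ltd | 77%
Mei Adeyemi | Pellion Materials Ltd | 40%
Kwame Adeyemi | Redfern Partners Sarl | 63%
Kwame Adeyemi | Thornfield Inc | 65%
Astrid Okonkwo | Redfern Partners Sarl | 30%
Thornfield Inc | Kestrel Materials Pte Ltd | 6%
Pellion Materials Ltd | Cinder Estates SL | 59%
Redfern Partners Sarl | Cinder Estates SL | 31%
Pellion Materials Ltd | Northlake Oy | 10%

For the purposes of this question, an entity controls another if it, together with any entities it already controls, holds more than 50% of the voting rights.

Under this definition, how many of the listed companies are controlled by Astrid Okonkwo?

Astrid holds 74% of Northlake, so Astrid controls Northlake.
Northlake holds 77% of Kestrel, so Astrid controls Kestrel.
No other company's threshold is met.
Astrid controls 2 companies.

2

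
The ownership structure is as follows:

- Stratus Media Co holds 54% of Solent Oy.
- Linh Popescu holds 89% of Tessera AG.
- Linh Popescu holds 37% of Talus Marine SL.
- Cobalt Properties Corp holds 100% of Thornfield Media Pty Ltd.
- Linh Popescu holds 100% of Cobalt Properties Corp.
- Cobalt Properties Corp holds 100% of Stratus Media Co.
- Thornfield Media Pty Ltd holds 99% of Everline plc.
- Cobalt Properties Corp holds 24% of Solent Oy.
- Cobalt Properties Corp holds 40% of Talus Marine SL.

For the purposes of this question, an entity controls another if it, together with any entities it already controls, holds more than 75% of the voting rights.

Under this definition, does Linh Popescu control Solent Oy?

Linh holds 100% of Cobalt, so Linh controls Cobalt.
Cobalt holds 100% of Stratus, so Linh controls Stratus.
Stratus and Cobalt together hold 54% + 24% = 78% of Solent, so Linh controls Solent.

Yes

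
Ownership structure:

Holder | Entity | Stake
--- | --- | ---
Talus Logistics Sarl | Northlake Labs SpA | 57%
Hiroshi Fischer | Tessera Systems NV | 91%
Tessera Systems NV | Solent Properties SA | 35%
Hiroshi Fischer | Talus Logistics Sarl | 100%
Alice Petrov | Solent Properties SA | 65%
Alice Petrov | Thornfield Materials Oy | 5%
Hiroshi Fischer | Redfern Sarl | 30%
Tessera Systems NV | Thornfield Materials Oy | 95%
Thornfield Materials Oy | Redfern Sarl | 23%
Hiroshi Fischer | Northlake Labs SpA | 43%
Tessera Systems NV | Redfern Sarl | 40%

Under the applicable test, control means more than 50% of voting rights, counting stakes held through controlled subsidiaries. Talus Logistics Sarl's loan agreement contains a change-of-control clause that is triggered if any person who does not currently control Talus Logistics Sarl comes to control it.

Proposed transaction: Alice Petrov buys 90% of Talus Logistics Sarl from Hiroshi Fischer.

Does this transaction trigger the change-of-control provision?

Yes

The purchase adds only to Alice's holdings (Hiroshi's stake shrinks), so Alice is the only person who could newly come to control Talus.
Alice holds 65% of Solent, so Alice controls Solent.
Neither Alice nor any entity Alice controls holds any voting interest in Talus.
So before the transaction, Alice does not control Talus.
After the purchase, Alice holds 90% of Talus directly, and Hiroshi's stake falls to 10%.
Alice holds 90% of Talus, so Alice controls Talus.
Alice did not control Talus before and does after, so the clause is triggered.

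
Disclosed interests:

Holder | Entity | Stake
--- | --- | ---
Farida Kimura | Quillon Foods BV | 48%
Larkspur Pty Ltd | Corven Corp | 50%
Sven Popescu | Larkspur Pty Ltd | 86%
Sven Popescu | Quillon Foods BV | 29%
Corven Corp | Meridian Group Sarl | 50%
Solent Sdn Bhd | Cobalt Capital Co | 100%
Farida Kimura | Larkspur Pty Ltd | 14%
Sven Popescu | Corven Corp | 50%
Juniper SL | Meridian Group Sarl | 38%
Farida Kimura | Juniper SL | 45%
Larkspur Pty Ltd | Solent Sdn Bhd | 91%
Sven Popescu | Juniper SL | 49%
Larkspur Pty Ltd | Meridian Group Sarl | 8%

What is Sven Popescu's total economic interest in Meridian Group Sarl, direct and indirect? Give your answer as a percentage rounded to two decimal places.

Sven reaches Meridian along 4 paths.
Via Corven: 50% × 50% = 25%.
Via Larkspur → Corven: 86% × 50% × 50% = 21.5%.
Via Juniper: 49% × 38% = 18.62%.
Via Larkspur: 86% × 8% = 6.88%.
Total: 25% + 21.5% + 18.62% + 6.88% = 72%.
Rounded: 72.00%.

72.00%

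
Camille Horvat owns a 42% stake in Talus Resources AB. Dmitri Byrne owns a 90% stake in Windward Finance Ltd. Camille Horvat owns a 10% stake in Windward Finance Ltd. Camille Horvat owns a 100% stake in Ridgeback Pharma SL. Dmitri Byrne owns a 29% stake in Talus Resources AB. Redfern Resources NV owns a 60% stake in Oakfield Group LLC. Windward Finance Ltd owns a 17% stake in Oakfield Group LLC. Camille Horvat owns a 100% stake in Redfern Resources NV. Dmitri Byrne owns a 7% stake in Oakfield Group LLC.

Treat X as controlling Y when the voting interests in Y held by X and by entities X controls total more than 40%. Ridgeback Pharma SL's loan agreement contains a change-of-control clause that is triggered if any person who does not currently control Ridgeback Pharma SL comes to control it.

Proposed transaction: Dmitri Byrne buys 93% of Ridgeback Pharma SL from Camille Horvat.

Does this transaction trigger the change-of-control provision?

The purchase adds only to Dmitri's holdings (Camille's stake shrinks), so Dmitri is the only person who could newly come to control Ridgeback.
Dmitri holds 90% of Windward, so Dmitri controls Windward.
Neither Dmitri nor any entity Dmitri controls holds any voting interest in Ridgeback.
So before the transaction, Dmitri does not control Ridgeback.
After the purchase, Dmitri holds 93% of Ridgeback directly, and Camille's stake falls to 7%.
Dmitri holds 93% of Ridgeback, so Dmitri controls Ridgeback.
Dmitri did not control Ridgeback before and does after, so the clause is triggered.

Yes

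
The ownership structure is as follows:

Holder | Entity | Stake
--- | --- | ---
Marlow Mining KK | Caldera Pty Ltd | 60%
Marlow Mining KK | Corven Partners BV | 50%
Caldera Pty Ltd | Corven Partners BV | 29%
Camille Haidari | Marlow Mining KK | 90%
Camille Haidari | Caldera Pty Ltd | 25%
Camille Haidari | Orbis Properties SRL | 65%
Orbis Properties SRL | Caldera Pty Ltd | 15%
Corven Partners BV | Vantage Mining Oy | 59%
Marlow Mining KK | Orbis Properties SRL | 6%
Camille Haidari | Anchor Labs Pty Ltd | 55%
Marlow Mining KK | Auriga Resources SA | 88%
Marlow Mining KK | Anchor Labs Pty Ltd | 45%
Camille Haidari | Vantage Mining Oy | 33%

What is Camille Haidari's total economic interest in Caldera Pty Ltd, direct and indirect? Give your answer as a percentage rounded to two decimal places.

89.56%

Camille reaches Caldera along 4 paths.
Direct stake: 25% = 25%.
Via Marlow → Orbis: 90% × 6% × 15% = 0.81%.
Via Orbis: 65% × 15% = 9.75%.
Via Marlow: 90% × 60% = 54%.
Total: 25% + 0.81% + 9.75% + 54% = 89.56%.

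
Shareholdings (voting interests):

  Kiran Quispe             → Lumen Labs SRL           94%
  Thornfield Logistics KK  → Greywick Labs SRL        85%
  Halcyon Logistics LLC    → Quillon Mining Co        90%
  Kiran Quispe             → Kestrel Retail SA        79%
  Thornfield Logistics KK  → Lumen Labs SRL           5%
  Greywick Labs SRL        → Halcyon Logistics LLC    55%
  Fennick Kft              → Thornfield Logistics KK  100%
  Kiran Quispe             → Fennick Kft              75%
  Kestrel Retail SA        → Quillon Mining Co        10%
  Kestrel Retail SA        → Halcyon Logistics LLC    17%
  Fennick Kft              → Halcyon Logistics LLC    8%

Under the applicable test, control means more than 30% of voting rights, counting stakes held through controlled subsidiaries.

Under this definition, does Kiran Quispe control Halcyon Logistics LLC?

Kiran holds 75% of Fennick, so Kiran controls Fennick.
Kiran holds 79% of Kestrel, so Kiran controls Kestrel.
Fennick holds 100% of Thornfield, so Kiran controls Thornfield.
Thornfield holds 85% of Greywick, so Kiran controls Greywick.
Fennick and Kestrel and Greywick together hold 8% + 17% + 55% = 80% of Halcyon, so Kiran controls Halcyon.

Yes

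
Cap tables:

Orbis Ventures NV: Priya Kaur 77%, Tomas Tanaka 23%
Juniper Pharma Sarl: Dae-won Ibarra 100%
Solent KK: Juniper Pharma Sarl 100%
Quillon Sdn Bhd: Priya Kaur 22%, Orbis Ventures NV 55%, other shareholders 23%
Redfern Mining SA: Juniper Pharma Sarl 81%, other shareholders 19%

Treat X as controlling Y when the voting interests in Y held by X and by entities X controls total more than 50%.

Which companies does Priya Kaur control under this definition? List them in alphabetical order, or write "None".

Orbis Ventures NV, Quillon Sdn Bhd

Priya holds 77% of Orbis, so Priya controls Orbis.
Priya and Orbis together hold 22% + 55% = 77% of Quillon, so Priya controls Quillon.
No other company's threshold is met.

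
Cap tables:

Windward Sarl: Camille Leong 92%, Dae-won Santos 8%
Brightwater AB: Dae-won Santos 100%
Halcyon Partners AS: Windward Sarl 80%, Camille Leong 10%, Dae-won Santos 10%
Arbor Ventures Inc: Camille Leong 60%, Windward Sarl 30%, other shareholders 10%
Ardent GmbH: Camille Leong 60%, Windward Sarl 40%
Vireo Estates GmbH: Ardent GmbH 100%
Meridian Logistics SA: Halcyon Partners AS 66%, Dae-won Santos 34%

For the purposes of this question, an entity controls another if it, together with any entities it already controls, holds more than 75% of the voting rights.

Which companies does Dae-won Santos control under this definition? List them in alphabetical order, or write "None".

Dae-won holds 100% of Brightwater, so Dae-won controls Brightwater.
No other company's threshold is met.

Brightwater AB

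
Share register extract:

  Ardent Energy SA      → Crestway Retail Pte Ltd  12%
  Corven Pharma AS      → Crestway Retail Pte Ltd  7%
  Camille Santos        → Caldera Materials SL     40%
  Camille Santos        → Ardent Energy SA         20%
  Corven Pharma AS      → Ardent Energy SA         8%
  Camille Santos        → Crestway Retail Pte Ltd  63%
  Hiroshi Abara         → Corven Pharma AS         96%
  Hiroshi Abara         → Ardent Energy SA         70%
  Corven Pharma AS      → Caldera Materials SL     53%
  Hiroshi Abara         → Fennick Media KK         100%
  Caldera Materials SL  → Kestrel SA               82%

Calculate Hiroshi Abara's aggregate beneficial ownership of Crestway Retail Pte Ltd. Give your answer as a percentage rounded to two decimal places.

Hiroshi reaches Crestway along 3 paths.
Via Ardent: 70% × 12% = 8.4%.
Via Corven → Ardent: 96% × 8% × 12% = 0.9216%.
Via Corven: 96% × 7% = 6.72%.
Total: 8.4% + 0.9216% + 6.72% = 16.0416%.
Rounded: 16.04%.

16.04%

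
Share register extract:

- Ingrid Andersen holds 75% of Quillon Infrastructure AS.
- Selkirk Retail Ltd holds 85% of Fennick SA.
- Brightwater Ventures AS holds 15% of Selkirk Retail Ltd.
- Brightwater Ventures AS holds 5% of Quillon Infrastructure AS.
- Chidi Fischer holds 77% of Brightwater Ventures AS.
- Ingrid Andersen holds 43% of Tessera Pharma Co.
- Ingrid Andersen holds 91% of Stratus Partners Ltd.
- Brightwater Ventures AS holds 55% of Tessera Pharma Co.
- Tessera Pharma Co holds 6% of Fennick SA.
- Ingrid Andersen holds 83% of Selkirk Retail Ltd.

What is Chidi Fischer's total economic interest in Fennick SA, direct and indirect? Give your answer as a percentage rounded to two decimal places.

12.36%

Chidi reaches Fennick along 2 paths.
Via Brightwater → Selkirk: 77% × 15% × 85% = 9.8175%.
Via Brightwater → Tessera: 77% × 55% × 6% = 2.541%.
Total: 9.8175% + 2.541% = 12.3585%.
Rounded: 12.36%.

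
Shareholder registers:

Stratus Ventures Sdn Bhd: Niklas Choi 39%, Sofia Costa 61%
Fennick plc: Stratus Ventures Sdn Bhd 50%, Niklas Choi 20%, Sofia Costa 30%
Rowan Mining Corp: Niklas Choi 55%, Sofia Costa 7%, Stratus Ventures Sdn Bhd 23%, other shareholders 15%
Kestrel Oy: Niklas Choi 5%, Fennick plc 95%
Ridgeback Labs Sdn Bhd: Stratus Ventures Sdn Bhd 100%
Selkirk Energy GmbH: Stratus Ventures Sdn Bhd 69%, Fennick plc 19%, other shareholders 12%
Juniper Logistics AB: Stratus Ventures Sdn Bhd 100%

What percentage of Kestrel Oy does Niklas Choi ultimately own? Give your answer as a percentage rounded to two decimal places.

Niklas reaches Kestrel along 3 paths.
Direct stake: 5% = 5%.
Via Stratus → Fennick: 39% × 50% × 95% = 18.525%.
Via Fennick: 20% × 95% = 19%.
Total: 5% + 18.525% + 19% = 42.525%.
Rounded: 42.53%.

42.53%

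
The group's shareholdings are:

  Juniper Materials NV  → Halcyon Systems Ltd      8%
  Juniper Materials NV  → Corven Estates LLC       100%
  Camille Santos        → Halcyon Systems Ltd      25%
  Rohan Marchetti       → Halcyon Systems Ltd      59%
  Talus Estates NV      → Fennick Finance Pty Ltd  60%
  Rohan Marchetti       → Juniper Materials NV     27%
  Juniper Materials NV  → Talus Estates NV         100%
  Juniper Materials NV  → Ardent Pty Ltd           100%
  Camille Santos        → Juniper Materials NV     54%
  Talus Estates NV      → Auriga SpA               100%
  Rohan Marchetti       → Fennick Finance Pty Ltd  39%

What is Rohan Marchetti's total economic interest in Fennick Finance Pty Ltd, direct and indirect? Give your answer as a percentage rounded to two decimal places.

Rohan reaches Fennick along 2 paths.
Direct stake: 39% = 39%.
Via Juniper → Talus: 27% × 100% × 60% = 16.2%.
Total: 39% + 16.2% = 55.2%.
Rounded: 55.20%.

55.20%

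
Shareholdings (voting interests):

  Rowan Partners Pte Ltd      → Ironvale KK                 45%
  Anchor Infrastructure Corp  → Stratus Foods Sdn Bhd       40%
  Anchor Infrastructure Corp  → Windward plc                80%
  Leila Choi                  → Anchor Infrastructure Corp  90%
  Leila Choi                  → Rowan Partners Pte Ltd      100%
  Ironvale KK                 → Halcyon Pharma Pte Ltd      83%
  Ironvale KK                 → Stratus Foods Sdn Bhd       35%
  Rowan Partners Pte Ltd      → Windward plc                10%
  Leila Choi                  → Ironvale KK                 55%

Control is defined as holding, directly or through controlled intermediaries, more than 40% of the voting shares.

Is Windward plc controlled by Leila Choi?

Yes

Leila holds 100% of Rowan, so Leila controls Rowan.
Leila holds 90% of Anchor, so Leila controls Anchor.
Anchor and Rowan together hold 80% + 10% = 90% of Windward, so Leila controls Windward.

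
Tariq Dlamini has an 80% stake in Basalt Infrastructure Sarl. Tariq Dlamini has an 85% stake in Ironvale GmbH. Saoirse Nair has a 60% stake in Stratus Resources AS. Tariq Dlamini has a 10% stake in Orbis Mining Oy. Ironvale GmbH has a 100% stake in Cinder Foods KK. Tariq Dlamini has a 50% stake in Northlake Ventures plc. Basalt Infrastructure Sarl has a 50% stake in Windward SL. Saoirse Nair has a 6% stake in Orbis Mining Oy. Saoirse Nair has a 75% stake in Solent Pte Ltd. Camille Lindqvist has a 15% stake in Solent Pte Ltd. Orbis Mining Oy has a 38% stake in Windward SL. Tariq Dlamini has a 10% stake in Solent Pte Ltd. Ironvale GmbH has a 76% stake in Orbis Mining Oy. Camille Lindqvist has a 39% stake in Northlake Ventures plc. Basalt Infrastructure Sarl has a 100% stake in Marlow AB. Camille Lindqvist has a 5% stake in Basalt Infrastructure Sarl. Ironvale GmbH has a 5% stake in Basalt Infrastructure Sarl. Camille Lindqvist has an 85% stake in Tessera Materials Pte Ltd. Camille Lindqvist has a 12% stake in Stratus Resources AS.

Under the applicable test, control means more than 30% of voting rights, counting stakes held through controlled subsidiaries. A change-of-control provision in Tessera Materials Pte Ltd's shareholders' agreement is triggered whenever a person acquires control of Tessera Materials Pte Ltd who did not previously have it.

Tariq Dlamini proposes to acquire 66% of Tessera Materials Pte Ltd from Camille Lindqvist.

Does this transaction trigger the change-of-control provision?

Yes

The purchase adds only to Tariq's holdings (Camille's stake shrinks), so Tariq is the only person who could newly come to control Tessera.
Tariq holds 85% of Ironvale, so Tariq controls Ironvale.
Tariq and Ironvale together hold 80% + 5% = 85% of Basalt, so Tariq controls Basalt.
Ironvale holds 100% of Cinder, so Tariq controls Cinder.
Ironvale and Tariq together hold 76% + 10% = 86% of Orbis, so Tariq controls Orbis.
Tariq holds 50% of Northlake, so Tariq controls Northlake.
Basalt and Orbis together hold 50% + 38% = 88% of Windward, so Tariq controls Windward.
Basalt holds 100% of Marlow, so Tariq controls Marlow.
Neither Tariq nor any entity Tariq controls holds any voting interest in Tessera.
So before the transaction, Tariq does not control Tessera.
After the purchase, Tariq holds 66% of Tessera directly, and Camille's stake falls to 19%.
Tariq holds 66% of Tessera, so Tariq controls Tessera.
Tariq did not control Tessera before and does after, so the clause is triggered.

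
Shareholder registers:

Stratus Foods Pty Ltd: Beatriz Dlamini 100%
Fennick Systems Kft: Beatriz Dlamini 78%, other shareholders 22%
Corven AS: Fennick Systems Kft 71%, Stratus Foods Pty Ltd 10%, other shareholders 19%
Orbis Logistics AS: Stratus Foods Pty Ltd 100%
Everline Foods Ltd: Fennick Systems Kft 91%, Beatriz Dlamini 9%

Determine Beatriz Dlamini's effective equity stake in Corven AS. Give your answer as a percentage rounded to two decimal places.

Beatriz reaches Corven along 2 paths.
Via Fennick: 78% × 71% = 55.38%.
Via Stratus: 100% × 10% = 10%.
Total: 55.38% + 10% = 65.38%.

65.38%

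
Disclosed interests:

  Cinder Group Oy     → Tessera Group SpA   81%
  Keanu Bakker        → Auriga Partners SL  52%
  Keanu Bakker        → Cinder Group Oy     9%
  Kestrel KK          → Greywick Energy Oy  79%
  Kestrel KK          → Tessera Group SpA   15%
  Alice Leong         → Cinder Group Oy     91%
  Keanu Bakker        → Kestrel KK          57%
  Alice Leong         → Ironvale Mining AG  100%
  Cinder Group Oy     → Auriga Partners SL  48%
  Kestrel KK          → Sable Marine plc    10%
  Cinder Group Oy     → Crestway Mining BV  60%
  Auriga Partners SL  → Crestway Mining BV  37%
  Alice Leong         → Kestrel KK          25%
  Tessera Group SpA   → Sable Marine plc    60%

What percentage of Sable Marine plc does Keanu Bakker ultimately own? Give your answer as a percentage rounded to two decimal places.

Keanu reaches Sable along 3 paths.
Via Kestrel → Tessera: 57% × 15% × 60% = 5.13%.
Via Cinder → Tessera: 9% × 81% × 60% = 4.374%.
Via Kestrel: 57% × 10% = 5.7%.
Total: 5.13% + 4.374% + 5.7% = 15.204%.
Rounded: 15.20%.

15.20%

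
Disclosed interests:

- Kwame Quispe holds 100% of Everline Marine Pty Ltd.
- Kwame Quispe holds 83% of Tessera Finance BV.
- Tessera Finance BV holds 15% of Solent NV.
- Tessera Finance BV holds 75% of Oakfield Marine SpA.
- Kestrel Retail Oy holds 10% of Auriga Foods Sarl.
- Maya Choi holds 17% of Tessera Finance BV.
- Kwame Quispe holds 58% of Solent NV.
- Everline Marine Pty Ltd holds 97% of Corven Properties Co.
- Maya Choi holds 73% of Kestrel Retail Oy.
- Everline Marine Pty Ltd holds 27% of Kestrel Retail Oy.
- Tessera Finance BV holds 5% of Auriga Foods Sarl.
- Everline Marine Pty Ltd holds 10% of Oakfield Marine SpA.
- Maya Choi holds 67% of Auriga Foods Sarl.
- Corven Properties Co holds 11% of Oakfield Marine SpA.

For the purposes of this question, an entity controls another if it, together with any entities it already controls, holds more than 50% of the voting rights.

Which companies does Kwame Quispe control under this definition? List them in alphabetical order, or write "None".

Corven Properties Co, Everline Marine Pty Ltd, Oakfield Marine SpA, Solent NV, Tessera Finance BV

Kwame holds 83% of Tessera, so Kwame controls Tessera.
Kwame holds 100% of Everline, so Kwame controls Everline.
Tessera and Kwame together hold 15% + 58% = 73% of Solent, so Kwame controls Solent.
Everline holds 97% of Corven, so Kwame controls Corven.
Everline and Corven and Tessera together hold 10% + 11% + 75% = 96% of Oakfield, so Kwame controls Oakfield.
No other company's threshold is met.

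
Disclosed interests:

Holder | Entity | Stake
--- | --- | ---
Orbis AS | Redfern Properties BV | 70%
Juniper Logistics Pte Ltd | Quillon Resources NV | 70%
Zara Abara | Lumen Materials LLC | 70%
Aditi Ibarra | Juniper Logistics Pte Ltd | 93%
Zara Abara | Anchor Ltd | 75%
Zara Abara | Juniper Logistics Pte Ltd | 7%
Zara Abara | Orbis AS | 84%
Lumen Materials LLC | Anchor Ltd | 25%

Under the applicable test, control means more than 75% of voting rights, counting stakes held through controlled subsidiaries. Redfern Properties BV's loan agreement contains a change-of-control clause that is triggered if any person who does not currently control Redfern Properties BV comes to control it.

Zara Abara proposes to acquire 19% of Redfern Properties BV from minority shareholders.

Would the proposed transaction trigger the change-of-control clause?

Yes

The purchase changes only Zara's holdings, so Zara is the only person who could newly come to control Redfern.
Zara holds 84% of Orbis, so Zara controls Orbis.
In Redfern, Zara's side holds only 70%, not > 75%.
So before the transaction, Zara does not control Redfern.
After the purchase, Zara holds 19% of Redfern directly.
Orbis and Zara together hold 70% + 19% = 89% of Redfern, so Zara controls Redfern.
Zara did not control Redfern before and does after, so the clause is triggered.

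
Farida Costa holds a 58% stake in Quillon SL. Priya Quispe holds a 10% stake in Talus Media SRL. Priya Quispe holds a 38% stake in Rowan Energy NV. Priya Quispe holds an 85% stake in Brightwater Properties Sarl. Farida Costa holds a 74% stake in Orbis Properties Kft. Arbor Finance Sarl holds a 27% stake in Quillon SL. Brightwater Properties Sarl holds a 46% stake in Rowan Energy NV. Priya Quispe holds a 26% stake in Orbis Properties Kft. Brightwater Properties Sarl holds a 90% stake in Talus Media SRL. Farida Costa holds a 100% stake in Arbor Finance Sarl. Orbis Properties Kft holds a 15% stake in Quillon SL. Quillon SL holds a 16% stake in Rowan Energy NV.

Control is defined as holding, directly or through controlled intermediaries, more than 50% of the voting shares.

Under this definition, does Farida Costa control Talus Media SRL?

No

Farida holds 100% of Arbor, so Farida controls Arbor.
Farida holds 74% of Orbis, so Farida controls Orbis.
Farida and Orbis and Arbor together hold 58% + 15% + 27% = 100% of Quillon, so Farida controls Quillon.
Neither Farida nor any entity Farida controls holds any voting interest in Talus.
So Farida does not control Talus.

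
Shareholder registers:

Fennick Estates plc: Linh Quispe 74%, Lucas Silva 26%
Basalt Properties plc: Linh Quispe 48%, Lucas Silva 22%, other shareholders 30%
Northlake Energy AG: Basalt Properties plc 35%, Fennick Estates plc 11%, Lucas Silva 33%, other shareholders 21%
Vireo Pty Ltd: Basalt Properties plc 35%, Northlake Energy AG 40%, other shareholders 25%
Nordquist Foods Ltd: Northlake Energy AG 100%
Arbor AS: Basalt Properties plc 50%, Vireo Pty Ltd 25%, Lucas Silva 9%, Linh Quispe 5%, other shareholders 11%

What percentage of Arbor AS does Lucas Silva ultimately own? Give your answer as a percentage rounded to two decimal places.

Lucas reaches Arbor along 6 paths.
Via Basalt: 22% × 50% = 11%.
Via Basalt → Vireo: 22% × 35% × 25% = 1.925%.
Via Basalt → Northlake → Vireo: 22% × 35% × 40% × 25% = 0.77%.
Via Fennick → Northlake → Vireo: 26% × 11% × 40% × 25% = 0.286%.
Via Northlake → Vireo: 33% × 40% × 25% = 3.3%.
Direct stake: 9% = 9%.
Total: 11% + 1.925% + 0.77% + 0.286% + 3.3% + 9% = 26.281%.
Rounded: 26.28%.

26.28%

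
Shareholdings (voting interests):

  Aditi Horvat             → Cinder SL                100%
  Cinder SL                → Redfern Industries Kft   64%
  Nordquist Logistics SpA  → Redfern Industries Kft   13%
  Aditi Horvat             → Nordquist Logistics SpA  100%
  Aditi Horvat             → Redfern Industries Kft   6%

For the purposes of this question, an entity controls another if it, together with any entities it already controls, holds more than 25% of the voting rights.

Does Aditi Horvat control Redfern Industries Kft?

Aditi holds 100% of Cinder, so Aditi controls Cinder.
Aditi holds 100% of Nordquist, so Aditi controls Nordquist.
Aditi and Nordquist and Cinder together hold 6% + 13% + 64% = 83% of Redfern, so Aditi controls Redfern.

Yes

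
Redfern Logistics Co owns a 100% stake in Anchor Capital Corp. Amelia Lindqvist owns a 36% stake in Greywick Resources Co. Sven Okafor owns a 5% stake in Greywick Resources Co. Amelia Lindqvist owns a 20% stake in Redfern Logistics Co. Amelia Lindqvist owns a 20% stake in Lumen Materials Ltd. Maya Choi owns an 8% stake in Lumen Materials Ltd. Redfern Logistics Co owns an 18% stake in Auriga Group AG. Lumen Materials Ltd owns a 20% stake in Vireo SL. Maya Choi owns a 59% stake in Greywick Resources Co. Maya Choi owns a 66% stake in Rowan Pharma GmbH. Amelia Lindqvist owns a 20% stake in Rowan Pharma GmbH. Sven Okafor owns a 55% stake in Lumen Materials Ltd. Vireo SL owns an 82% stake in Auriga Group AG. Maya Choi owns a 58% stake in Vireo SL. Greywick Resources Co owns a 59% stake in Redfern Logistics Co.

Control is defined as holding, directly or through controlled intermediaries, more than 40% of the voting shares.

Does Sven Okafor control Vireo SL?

Sven holds 55% of Lumen, so Sven controls Lumen.
In Vireo, Sven's side holds only 20%, not > 40%.
So Sven does not control Vireo.

No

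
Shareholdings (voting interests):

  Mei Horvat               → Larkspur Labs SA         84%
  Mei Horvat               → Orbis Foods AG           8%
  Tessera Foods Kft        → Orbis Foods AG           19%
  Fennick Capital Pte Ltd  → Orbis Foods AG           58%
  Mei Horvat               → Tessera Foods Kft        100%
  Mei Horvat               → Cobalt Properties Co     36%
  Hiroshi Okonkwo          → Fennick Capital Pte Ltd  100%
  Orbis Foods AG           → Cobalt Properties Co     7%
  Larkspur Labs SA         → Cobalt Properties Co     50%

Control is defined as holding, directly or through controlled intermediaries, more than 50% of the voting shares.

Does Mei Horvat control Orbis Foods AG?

No

Mei holds 84% of Larkspur, so Mei controls Larkspur.
Mei holds 100% of Tessera, so Mei controls Tessera.
Mei and Larkspur together hold 36% + 50% = 86% of Cobalt, so Mei controls Cobalt.
In Orbis, Mei's side holds only 8% + 19% = 27%, not > 50%.
So Mei does not control Orbis.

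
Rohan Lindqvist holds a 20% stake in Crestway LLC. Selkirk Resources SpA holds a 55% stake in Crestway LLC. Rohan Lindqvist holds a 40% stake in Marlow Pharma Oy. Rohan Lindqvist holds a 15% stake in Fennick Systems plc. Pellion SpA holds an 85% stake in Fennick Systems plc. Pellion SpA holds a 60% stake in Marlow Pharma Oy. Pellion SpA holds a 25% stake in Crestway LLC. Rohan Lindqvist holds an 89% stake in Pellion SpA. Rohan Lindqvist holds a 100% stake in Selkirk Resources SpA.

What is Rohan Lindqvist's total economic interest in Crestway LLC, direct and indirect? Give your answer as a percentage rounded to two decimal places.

97.25%

Rohan reaches Crestway along 3 paths.
Via Pellion: 89% × 25% = 22.25%.
Via Selkirk: 100% × 55% = 55%.
Direct stake: 20% = 20%.
Total: 22.25% + 55% + 20% = 97.25%.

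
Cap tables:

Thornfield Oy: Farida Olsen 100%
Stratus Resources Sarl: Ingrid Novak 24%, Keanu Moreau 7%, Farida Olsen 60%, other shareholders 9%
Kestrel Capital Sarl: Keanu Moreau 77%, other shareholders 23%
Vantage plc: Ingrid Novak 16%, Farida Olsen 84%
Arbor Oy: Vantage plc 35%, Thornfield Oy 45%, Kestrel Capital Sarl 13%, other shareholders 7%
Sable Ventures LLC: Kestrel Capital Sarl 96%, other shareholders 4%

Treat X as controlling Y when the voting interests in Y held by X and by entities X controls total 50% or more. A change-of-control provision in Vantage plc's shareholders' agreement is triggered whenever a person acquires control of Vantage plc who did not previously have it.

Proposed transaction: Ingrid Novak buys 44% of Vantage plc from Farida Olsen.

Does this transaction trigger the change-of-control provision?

Yes

The purchase adds only to Ingrid's holdings (Farida's stake shrinks), so Ingrid is the only person who could newly come to control Vantage.
Ingrid's largest direct stake is 24% in Stratus, which does not meet the threshold, so Ingrid controls no company.
In Vantage, Ingrid's side holds only 16%, not ≥ 50%.
So before the transaction, Ingrid does not control Vantage.
After the purchase, Ingrid's direct stake in Vantage rises to 16% + 44% = 60%, and Farida's stake falls to 40%.
Ingrid holds 60% of Vantage, so Ingrid controls Vantage.
Ingrid did not control Vantage before and does after, so the clause is triggered.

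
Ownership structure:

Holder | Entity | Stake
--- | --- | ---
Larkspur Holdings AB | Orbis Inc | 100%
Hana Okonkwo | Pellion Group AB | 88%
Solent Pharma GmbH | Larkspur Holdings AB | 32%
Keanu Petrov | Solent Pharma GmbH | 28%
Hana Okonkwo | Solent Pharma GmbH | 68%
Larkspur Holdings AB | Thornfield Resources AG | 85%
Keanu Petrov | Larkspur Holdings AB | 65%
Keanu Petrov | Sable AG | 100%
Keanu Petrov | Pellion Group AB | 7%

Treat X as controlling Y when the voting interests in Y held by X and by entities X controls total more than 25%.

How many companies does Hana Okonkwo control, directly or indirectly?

5

Hana holds 68% of Solent, so Hana controls Solent.
Solent holds 32% of Larkspur, so Hana controls Larkspur.
Hana holds 88% of Pellion, so Hana controls Pellion.
Larkspur holds 85% of Thornfield, so Hana controls Thornfield.
Larkspur holds 100% of Orbis, so Hana controls Orbis.
No other company's threshold is met.
Hana controls 5 companies.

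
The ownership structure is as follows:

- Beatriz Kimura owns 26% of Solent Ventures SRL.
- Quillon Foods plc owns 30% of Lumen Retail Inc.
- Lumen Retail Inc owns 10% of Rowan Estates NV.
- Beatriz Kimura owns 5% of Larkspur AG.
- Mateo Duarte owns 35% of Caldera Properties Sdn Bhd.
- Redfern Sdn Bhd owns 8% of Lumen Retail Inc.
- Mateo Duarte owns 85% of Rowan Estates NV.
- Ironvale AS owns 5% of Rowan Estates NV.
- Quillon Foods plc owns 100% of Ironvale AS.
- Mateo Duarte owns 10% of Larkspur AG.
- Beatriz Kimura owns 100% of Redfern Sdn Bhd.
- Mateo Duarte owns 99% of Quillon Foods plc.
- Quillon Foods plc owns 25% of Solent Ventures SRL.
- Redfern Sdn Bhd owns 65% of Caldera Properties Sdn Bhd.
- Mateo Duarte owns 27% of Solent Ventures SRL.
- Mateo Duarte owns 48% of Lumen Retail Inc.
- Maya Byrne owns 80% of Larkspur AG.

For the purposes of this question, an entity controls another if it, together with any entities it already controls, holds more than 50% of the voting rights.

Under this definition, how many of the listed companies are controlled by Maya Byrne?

Maya holds 80% of Larkspur, so Maya controls Larkspur.
No other company's threshold is met.
Maya controls 1 company.

1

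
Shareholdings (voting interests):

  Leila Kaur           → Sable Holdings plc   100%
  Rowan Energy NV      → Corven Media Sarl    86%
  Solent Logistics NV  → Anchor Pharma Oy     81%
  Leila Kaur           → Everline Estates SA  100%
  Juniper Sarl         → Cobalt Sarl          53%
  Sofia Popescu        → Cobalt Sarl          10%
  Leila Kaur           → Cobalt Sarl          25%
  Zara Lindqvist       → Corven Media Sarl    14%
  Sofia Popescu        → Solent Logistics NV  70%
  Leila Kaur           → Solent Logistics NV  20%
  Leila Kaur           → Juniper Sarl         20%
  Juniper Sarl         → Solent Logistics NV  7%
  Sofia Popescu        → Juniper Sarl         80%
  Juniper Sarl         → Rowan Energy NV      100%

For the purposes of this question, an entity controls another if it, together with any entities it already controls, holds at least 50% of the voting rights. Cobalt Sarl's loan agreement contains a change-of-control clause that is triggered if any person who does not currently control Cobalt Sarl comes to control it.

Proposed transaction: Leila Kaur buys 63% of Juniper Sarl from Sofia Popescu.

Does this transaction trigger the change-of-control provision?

Yes

The purchase adds only to Leila's holdings (Sofia's stake shrinks), so Leila is the only person who could newly come to control Cobalt.
Leila holds 100% of Sable, so Leila controls Sable.
Leila holds 100% of Everline, so Leila controls Everline.
In Cobalt, Leila's side holds only 25%, not ≥ 50%.
So before the transaction, Leila does not control Cobalt.
After the purchase, Leila's direct stake in Juniper rises to 20% + 63% = 83%, and Sofia's stake falls to 17%.
Leila holds 83% of Juniper, so Leila controls Juniper.
Leila and Juniper together hold 25% + 53% = 78% of Cobalt, so Leila controls Cobalt.
Leila did not control Cobalt before and does after, so the clause is triggered.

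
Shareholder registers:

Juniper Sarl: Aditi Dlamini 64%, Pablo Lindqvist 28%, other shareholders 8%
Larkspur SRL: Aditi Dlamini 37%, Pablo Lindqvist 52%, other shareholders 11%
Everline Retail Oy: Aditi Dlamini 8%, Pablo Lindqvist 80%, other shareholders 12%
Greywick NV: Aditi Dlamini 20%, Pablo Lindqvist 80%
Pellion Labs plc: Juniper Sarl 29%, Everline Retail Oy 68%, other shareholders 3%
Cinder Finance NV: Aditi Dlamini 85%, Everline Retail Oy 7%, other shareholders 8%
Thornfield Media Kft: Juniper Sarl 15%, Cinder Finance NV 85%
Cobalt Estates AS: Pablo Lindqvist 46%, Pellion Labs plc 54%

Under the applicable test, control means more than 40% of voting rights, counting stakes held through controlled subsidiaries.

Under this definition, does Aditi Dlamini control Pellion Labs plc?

No

Aditi holds 64% of Juniper, so Aditi controls Juniper.
Aditi holds 85% of Cinder, so Aditi controls Cinder.
Juniper and Cinder together hold 15% + 85% = 100% of Thornfield, so Aditi controls Thornfield.
In Pellion, Aditi's side holds only 29%, not > 40%.
So Aditi does not control Pellion.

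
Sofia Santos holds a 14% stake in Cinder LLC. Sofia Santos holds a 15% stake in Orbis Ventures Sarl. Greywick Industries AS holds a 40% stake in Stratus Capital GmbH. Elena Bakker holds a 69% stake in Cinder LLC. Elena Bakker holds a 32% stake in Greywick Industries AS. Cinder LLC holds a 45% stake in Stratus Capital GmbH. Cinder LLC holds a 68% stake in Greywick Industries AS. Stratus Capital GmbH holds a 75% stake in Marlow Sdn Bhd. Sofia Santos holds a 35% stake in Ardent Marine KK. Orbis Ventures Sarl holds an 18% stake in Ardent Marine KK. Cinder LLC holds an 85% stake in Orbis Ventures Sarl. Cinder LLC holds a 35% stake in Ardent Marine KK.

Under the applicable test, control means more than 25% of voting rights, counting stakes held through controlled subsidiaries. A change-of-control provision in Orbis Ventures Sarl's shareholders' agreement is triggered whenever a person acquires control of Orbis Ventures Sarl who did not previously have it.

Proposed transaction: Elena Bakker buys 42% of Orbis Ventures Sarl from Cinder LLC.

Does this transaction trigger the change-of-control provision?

No

The purchase adds only to Elena's holdings (Cinder's stake shrinks), so Elena is the only person who could newly come to control Orbis.
Elena holds 69% of Cinder, so Elena controls Cinder.
Cinder holds 85% of Orbis, so Elena controls Orbis.
So Elena already controls Orbis before the transaction.
After the purchase, Elena holds 42% of Orbis directly, and Cinder's stake falls to 43%.
Elena controlled Orbis already, so this is not a new person acquiring control; every other person's position is unchanged or reduced.
No new person acquires control, so the clause is not triggered.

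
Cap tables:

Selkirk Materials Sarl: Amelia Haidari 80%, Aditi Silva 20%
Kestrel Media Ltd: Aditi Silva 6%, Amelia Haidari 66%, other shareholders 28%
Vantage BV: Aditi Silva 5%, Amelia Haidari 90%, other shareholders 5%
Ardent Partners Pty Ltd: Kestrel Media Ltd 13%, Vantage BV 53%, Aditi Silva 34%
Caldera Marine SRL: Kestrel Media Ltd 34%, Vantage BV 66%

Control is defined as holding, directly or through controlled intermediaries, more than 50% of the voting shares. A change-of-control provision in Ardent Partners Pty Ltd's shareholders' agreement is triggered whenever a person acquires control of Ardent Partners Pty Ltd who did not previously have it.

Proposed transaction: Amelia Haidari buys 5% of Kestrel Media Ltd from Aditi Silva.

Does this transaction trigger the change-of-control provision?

No

The purchase adds only to Amelia's holdings (Aditi's stake shrinks), so Amelia is the only person who could newly come to control Ardent.
Amelia holds 66% of Kestrel, so Amelia controls Kestrel.
Amelia holds 90% of Vantage, so Amelia controls Vantage.
Kestrel and Vantage together hold 13% + 53% = 66% of Ardent, so Amelia controls Ardent.
So Amelia already controls Ardent before the transaction.
After the purchase, Amelia's direct stake in Kestrel rises to 66% + 5% = 71%, and Aditi's stake falls to 1%.
Amelia controlled Ardent already, so this is not a new person acquiring control; every other person's position is unchanged or reduced.
No new person acquires control, so the clause is not triggered.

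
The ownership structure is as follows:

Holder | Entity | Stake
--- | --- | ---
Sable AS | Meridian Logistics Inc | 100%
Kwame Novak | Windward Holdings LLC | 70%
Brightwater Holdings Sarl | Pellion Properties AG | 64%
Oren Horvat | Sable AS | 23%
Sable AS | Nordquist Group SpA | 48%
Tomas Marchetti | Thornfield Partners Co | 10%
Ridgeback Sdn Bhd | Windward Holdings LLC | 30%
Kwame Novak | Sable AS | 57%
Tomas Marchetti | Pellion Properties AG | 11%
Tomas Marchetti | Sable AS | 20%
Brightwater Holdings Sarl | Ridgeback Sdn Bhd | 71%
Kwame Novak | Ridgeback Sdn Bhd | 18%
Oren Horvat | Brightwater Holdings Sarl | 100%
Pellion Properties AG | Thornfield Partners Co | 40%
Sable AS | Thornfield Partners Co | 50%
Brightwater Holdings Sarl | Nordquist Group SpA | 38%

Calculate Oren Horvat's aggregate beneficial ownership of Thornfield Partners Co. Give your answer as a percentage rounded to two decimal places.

Oren reaches Thornfield along 2 paths.
Via Sable: 23% × 50% = 11.5%.
Via Brightwater → Pellion: 100% × 64% × 40% = 25.6%.
Total: 11.5% + 25.6% = 37.1%.
Rounded: 37.10%.

37.10%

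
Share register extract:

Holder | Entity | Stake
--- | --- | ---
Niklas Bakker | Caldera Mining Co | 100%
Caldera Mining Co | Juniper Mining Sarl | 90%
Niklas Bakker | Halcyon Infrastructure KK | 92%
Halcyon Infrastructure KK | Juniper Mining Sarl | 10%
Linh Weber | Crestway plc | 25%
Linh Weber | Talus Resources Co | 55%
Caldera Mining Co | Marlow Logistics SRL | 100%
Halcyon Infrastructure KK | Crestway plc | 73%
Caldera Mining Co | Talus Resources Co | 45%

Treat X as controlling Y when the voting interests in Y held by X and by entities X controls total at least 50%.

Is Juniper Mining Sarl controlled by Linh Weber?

Linh holds 55% of Talus, so Linh controls Talus.
Neither Linh nor any entity Linh controls holds any voting interest in Juniper.
So Linh does not control Juniper.

No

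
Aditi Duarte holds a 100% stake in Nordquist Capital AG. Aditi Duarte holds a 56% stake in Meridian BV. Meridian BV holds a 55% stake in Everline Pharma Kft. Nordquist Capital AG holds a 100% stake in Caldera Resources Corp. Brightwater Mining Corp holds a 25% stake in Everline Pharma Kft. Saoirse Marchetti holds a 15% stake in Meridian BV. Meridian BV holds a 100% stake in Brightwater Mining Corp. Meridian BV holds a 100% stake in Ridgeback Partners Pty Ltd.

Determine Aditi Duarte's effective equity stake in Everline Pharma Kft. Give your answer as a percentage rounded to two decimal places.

Aditi reaches Everline along 2 paths.
Via Meridian: 56% × 55% = 30.8%.
Via Meridian → Brightwater: 56% × 100% × 25% = 14%.
Total: 30.8% + 14% = 44.8%.
Rounded: 44.80%.

44.80%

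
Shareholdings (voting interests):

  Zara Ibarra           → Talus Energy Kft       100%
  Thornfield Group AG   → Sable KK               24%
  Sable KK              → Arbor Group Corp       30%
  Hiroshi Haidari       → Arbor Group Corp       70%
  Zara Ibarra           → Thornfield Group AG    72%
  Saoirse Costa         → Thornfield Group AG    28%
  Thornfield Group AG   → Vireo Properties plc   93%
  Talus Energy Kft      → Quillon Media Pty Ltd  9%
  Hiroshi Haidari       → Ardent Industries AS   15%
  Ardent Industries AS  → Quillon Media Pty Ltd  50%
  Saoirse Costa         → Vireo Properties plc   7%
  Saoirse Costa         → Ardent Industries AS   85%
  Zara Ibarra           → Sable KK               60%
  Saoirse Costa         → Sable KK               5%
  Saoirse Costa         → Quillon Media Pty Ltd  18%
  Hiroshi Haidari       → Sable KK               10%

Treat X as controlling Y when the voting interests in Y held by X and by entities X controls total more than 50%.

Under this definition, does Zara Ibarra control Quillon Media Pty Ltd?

Zara holds 72% of Thornfield, so Zara controls Thornfield.
Zara holds 100% of Talus, so Zara controls Talus.
Zara and Thornfield together hold 60% + 24% = 84% of Sable, so Zara controls Sable.
Thornfield holds 93% of Vireo, so Zara controls Vireo.
In Quillon, Zara's side holds only 9%, not > 50%.
So Zara does not control Quillon.

No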